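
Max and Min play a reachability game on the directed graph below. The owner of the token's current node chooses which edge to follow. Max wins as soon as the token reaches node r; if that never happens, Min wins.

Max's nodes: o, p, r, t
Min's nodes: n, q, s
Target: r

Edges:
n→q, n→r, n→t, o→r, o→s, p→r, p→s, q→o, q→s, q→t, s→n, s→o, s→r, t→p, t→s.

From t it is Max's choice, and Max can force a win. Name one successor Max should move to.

A0 = {r}
A1: add {o, p} — o (Max) has o→r; p (Max) has p→r.
A2: add {t} — t (Max) has t→p.
A3 = A2; e.g. n (Min) can still go to q. Fixed point.
From t, successor p is in the attractor (rank 1); the other successor s is not.

p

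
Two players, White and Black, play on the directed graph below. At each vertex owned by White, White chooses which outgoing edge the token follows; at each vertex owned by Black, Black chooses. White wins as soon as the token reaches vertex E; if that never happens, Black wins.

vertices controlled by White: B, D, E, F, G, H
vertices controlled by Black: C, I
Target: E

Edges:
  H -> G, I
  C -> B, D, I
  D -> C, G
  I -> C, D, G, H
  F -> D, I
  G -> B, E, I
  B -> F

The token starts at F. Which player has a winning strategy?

A0 = {E}
A1: add {G} — G (White) has G→E.
A2: add {D, H} — D (White) has D→G; H (White) has H→G.
A3: add {F} — F (White) has F→D.
F ∈ A3, so White can force the target.

White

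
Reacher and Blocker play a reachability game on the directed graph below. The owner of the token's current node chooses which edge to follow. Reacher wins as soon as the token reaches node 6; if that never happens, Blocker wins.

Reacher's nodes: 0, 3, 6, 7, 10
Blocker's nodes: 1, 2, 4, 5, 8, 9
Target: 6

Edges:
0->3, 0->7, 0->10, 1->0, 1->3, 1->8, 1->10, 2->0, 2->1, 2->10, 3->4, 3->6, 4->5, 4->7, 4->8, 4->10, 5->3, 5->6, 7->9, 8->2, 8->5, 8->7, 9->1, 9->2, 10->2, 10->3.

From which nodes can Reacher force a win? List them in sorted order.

A0 = {6}
A1: add {3} — 3 (Reacher) has 3→6.
A2: add {0, 5, 10} — 0 (Reacher) has 0→3; 5 (Blocker): all of {3, 6} already in; 10 (Reacher) has 10→3.
A3 = A2; e.g. 1 (Blocker) can still go to 8. Fixed point.
Reacher's winning region = {0, 3, 5, 6, 10}.

0, 3, 5, 6, 10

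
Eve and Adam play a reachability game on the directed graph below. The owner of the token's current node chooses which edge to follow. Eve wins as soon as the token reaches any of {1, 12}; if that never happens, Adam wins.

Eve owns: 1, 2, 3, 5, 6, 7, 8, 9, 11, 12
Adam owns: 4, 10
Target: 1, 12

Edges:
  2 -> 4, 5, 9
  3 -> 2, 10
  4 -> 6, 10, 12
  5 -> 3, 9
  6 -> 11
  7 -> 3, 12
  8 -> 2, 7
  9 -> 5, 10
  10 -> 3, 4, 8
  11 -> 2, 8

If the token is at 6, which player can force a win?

A0 = {1, 12}
A1: add {7} — 7 (Eve) has 7→12.
A2: add {8} — 8 (Eve) has 8→7.
A3: add {11} — 11 (Eve) has 11→8.
A4: add {6} — 6 (Eve) has 6→11.
A5 = A4; e.g. 2 (Eve) has no edge into A4. Fixed point.
6 ∈ A4, so Eve can force the target.

Eve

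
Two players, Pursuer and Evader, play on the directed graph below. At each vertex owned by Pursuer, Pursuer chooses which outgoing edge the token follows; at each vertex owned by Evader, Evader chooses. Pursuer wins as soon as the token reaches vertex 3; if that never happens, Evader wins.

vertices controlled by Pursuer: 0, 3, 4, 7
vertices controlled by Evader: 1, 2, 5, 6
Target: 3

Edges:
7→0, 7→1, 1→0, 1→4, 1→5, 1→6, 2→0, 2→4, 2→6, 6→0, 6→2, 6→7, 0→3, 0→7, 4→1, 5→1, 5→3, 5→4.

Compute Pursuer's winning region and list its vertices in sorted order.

0, 3, 7

A0 = {3}
A1: add {0} — 0 (Pursuer) has 0→3.
A2: add {7} — 7 (Pursuer) has 7→0.
A3 = A2; e.g. 1 (Evader) can still go to 4. Fixed point.
Pursuer's winning region = {0, 3, 7}.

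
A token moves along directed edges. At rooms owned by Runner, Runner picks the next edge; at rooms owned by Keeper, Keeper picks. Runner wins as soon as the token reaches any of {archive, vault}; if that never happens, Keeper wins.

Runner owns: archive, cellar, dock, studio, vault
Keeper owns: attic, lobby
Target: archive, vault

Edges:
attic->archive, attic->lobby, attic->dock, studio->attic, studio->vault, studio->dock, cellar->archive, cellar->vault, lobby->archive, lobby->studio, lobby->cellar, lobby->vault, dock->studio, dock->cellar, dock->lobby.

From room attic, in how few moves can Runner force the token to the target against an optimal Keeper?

3

A0 = {archive, vault}
A1: add {cellar, studio} — studio (Runner) has studio→vault; cellar (Runner) has cellar→archive.
A2: add {dock, lobby} — lobby (Keeper): all of {archive, studio, cellar, vault} already in; dock (Runner) has dock→studio.
A3: add {attic} — attic (Keeper): all of {archive, lobby, dock} already in.
A3 = all vertices. Fixed point.
attic enters the attractor at level 3, so Runner can force the target in 3 moves from there.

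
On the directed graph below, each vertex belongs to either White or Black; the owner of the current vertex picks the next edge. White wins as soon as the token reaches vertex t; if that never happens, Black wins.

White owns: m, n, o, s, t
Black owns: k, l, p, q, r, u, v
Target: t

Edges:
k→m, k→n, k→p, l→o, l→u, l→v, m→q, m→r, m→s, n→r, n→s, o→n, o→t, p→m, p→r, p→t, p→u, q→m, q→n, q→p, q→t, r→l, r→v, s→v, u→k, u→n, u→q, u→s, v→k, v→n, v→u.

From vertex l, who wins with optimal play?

A0 = {t}
A1: add {o} — o (White) has o→t.
A2 = A1; e.g. k (Black) can still go to m. Fixed point.
l never enters the attractor, so Black can avoid the target forever.

Black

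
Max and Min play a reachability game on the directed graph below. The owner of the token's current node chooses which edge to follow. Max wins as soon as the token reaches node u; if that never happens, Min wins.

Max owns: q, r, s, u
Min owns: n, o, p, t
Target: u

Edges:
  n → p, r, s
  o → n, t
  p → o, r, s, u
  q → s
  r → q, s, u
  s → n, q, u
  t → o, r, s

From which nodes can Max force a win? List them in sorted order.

A0 = {u}
A1: add {r, s} — r (Max) has r→u; s (Max) has s→u.
A2: add {q} — q (Max) has q→s.
A3 = A2; e.g. n (Min) can still go to p. Fixed point.
Max's winning region = {q, r, s, u}.

q, r, s, u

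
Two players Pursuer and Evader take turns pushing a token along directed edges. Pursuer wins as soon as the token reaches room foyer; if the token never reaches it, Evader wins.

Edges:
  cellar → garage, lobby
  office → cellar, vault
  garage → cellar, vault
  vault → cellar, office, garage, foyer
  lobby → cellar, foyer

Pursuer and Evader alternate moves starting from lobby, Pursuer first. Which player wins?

Track states (vertex, player-to-move).
A0 = {(foyer,Pursuer), (foyer,Evader)}
A1: add {(vault,Pursuer), (lobby,Pursuer)}.
(lobby,Pursuer) ∈ A1 ⇒ Pursuer forces the target.

Pursuer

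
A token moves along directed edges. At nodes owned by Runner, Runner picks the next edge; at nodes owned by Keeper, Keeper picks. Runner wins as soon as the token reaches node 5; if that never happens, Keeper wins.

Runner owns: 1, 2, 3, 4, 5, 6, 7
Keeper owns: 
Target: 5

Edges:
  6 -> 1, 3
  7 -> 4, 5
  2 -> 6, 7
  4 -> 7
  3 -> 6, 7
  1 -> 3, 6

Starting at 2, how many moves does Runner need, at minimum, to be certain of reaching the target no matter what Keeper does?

A0 = {5}
A1: add {7} — 7 (Runner) has 7→5.
A2: add {2, 3, 4} — 2 (Runner) has 2→7; 3 (Runner) has 3→7; 4 (Runner) has 4→7.
2 enters the attractor at level 2, so Runner can force the target in 2 moves from there.

2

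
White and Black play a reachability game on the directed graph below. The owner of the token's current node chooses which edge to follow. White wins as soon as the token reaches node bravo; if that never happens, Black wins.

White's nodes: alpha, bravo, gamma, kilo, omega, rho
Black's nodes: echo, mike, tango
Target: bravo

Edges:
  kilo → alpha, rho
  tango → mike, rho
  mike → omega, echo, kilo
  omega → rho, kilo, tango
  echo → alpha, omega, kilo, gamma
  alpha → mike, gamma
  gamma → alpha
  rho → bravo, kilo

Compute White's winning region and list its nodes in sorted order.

bravo, kilo, omega, rho

A0 = {bravo}
A1: add {rho} — rho (White) has rho→bravo.
A2: add {kilo, omega} — omega (White) has omega→rho; kilo (White) has kilo→rho.
A3 = A2; e.g. alpha (White) has no edge into A2. Fixed point.
White's winning region = {bravo, kilo, omega, rho}.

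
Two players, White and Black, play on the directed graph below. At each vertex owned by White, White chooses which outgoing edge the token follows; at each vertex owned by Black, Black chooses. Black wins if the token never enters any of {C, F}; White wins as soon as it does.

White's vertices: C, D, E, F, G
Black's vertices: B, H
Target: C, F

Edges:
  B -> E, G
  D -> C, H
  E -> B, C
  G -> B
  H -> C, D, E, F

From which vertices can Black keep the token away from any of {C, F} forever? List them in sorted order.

B, G

A0 = {C, F}
A1: add {D, E} — D (White) has D→C; E (White) has E→C.
A2: add {H} — H (Black): all of {C, D, E, F} already in.
A3 = A2; e.g. B (Black) can still go to G. Fixed point.
White's attractor = {C, D, E, F, H}; Black avoids the target exactly from the complement.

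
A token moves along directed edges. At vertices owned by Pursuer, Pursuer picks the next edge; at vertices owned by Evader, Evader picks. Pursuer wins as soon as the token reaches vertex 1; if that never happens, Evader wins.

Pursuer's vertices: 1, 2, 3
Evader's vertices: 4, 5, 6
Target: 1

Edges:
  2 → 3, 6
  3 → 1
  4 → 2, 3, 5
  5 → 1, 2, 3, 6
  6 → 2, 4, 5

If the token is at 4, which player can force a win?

Evader

A0 = {1}
A1: add {3} — 3 (Pursuer) has 3→1.
A2: add {2} — 2 (Pursuer) has 2→3.
A3 = A2; e.g. 4 (Evader) can still go to 5. Fixed point.
4 never enters the attractor, so Evader can avoid the target forever.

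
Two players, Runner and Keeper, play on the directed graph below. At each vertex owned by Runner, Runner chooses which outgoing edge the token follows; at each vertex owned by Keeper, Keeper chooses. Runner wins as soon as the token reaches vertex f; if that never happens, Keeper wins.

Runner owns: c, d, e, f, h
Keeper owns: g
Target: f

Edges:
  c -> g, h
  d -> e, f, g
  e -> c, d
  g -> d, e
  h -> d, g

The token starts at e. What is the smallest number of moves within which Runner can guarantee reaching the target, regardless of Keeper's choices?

A0 = {f}
A1: add {d} — d (Runner) has d→f.
A2: add {e, h} — e (Runner) has e→d; h (Runner) has h→d.
e enters the attractor at level 2, so Runner can force the target in 2 moves from there.

2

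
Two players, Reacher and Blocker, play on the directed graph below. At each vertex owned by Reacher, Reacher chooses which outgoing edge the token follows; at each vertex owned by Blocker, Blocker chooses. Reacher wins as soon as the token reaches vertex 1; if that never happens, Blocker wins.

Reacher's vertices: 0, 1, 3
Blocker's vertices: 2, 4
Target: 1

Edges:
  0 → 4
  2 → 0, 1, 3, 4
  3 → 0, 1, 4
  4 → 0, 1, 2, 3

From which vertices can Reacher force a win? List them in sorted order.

A0 = {1}
A1: add {3} — 3 (Reacher) has 3→1.
A2 = A1; e.g. 0 (Reacher) has no edge into A1. Fixed point.
Reacher's winning region = {1, 3}.

1, 3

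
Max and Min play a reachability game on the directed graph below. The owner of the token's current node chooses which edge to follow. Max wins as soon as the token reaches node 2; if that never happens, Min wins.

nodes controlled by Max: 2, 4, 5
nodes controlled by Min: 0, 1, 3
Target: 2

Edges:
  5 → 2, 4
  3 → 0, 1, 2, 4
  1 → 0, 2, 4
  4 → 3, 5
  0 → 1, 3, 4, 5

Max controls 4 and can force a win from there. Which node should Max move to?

A0 = {2}
A1: add {5} — 5 (Max) has 5→2.
A2: add {4} — 4 (Max) has 4→5.
A3 = A2; e.g. 0 (Min) can still go to 1. Fixed point.
From 4, successor 5 is in the attractor (rank 1); the other successor 3 is not.

5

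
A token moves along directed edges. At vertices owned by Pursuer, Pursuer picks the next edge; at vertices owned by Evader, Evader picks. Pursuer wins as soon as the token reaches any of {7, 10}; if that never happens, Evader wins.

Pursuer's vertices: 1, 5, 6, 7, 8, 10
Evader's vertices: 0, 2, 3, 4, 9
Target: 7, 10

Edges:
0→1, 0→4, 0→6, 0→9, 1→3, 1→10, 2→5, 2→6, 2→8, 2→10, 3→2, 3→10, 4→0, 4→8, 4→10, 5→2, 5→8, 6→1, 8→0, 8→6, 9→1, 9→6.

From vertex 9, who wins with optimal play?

A0 = {7, 10}
A1: add {1} — 1 (Pursuer) has 1→10.
A2: add {6} — 6 (Pursuer) has 6→1.
A3: add {8, 9} — 8 (Pursuer) has 8→6; 9 (Evader): all of {1, 6} already in.
9 ∈ A3, so Pursuer can force the target.

Pursuer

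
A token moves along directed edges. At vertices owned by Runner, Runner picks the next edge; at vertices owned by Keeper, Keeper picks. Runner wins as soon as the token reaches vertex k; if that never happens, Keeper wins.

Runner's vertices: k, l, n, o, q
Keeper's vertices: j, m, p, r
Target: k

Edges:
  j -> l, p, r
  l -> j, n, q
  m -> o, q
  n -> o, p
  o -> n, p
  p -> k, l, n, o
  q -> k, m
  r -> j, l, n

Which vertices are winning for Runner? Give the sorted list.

A0 = {k}
A1: add {q} — q (Runner) has q→k.
A2: add {l} — l (Runner) has l→q.
A3 = A2; e.g. j (Keeper) can still go to p. Fixed point.
Runner's winning region = {k, l, q}.

k, l, q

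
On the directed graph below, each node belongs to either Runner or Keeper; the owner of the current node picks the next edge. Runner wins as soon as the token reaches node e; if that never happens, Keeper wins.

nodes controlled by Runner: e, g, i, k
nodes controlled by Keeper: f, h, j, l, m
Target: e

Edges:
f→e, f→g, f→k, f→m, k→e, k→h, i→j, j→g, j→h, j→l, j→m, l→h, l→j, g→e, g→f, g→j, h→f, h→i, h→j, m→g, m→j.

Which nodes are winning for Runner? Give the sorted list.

A0 = {e}
A1: add {g, k} — g (Runner) has g→e; k (Runner) has k→e.
A2 = A1; e.g. f (Keeper) can still go to m. Fixed point.
Runner's winning region = {e, g, k}.

e, g, k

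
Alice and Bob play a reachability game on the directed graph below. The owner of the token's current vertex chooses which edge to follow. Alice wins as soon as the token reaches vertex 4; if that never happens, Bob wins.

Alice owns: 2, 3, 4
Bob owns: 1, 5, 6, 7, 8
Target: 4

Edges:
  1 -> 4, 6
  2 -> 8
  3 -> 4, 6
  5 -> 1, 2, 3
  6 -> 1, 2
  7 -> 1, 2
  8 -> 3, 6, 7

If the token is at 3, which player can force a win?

A0 = {4}
A1: add {3} — 3 (Alice) has 3→4.
A2 = A1; e.g. 1 (Bob) can still go to 6. Fixed point.
3 ∈ A1, so Alice can force the target.

Alice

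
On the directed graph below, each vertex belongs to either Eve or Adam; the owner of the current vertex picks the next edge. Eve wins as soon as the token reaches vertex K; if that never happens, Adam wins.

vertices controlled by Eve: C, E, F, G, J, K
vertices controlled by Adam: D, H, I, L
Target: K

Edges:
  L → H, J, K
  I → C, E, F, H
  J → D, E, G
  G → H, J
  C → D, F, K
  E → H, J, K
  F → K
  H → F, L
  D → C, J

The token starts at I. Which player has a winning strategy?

A0 = {K}
A1: add {C, E, F} — C (Eve) has C→K; E (Eve) has E→K; F (Eve) has F→K.
A2: add {J} — J (Eve) has J→E.
A3: add {D, G} — D (Adam): all of {C, J} already in; G (Eve) has G→J.
A4 = A3; e.g. H (Adam) can still go to L. Fixed point.
I never enters the attractor, so Adam can avoid the target forever.

Adam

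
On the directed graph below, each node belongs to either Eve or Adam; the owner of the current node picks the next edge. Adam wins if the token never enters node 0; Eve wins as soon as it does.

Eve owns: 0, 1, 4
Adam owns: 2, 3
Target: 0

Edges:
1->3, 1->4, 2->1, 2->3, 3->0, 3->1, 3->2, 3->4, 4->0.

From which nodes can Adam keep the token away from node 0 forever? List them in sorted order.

A0 = {0}
A1: add {4} — 4 (Eve) has 4→0.
A2: add {1} — 1 (Eve) has 1→4.
A3 = A2; e.g. 2 (Adam) can still go to 3. Fixed point.
Eve's attractor = {0, 1, 4}; Adam avoids the target exactly from the complement.

2, 3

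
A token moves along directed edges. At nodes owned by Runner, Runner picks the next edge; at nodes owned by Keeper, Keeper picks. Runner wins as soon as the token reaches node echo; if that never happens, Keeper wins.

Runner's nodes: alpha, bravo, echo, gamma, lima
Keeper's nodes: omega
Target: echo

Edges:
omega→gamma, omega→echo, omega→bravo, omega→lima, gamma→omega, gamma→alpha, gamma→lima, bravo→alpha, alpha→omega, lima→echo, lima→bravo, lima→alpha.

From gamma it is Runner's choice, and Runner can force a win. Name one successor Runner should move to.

A0 = {echo}
A1: add {lima} — lima (Runner) has lima→echo.
A2: add {gamma} — gamma (Runner) has gamma→lima.
A3 = A2; e.g. omega (Keeper) can still go to bravo. Fixed point.
From gamma, successor lima is in the attractor (rank 1); the other successors alpha, omega are not.

lima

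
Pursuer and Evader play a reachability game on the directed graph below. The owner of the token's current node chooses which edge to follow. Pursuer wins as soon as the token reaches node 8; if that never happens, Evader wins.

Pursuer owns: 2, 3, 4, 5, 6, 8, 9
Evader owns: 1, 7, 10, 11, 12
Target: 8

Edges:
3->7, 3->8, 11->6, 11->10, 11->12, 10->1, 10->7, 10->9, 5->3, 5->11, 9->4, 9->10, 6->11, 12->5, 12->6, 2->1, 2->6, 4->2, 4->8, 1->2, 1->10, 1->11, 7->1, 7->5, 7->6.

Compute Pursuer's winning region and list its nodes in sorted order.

3, 4, 5, 8, 9

A0 = {8}
A1: add {3, 4} — 3 (Pursuer) has 3→8; 4 (Pursuer) has 4→8.
A2: add {5, 9} — 5 (Pursuer) has 5→3; 9 (Pursuer) has 9→4.
A3 = A2; e.g. 1 (Evader) can still go to 2. Fixed point.
Pursuer's winning region = {3, 4, 5, 8, 9}.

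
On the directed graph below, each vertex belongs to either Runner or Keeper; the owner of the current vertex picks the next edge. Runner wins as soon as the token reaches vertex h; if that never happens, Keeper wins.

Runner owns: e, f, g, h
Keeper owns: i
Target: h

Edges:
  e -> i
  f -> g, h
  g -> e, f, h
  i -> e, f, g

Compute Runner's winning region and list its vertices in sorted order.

f, g, h

A0 = {h}
A1: add {f, g} — f (Runner) has f→h; g (Runner) has g→h.
A2 = A1; e.g. e (Runner) has no edge into A1. Fixed point.
Runner's winning region = {f, g, h}.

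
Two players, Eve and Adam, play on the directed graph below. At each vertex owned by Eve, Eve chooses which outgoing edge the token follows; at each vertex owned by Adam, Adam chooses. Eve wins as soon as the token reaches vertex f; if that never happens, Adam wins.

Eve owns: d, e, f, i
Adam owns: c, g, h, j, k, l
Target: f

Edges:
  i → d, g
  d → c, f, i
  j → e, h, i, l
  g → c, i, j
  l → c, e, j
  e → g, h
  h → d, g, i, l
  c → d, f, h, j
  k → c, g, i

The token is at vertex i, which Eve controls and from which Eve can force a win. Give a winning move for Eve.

A0 = {f}
A1: add {d} — d (Eve) has d→f.
A2: add {i} — i (Eve) has i→d.
A3 = A2; e.g. c (Adam) can still go to h. Fixed point.
From i, successor d is in the attractor (rank 1); the other successor g is not.

d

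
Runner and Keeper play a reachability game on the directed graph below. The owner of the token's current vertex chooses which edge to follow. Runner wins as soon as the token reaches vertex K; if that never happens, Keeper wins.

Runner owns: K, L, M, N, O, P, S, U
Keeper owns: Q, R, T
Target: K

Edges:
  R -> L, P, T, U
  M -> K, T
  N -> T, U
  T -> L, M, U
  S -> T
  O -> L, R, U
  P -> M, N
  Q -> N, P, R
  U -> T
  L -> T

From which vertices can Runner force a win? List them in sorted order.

K, M, P

A0 = {K}
A1: add {M} — M (Runner) has M→K.
A2: add {P} — P (Runner) has P→M.
A3 = A2; e.g. L (Runner) has no edge into A2. Fixed point.
Runner's winning region = {K, M, P}.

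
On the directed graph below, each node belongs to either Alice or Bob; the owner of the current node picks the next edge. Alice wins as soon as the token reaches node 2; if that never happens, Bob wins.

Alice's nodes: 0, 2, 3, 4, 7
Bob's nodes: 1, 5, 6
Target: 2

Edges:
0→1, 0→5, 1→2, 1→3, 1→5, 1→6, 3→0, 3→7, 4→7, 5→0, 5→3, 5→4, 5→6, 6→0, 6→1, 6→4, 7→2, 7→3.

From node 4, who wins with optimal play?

Alice

A0 = {2}
A1: add {7} — 7 (Alice) has 7→2.
A2: add {3, 4} — 3 (Alice) has 3→7; 4 (Alice) has 4→7.
A3 = A2; e.g. 0 (Alice) has no edge into A2. Fixed point.
4 ∈ A2, so Alice can force the target.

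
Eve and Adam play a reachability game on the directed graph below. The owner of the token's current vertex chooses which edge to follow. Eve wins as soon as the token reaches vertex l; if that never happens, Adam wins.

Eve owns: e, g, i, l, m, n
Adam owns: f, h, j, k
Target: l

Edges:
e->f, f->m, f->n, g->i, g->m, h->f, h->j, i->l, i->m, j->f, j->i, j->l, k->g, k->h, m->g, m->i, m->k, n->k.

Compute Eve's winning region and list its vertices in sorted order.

g, i, l, m

A0 = {l}
A1: add {i} — i (Eve) has i→l.
A2: add {g, m} — g (Eve) has g→i; m (Eve) has m→i.
A3 = A2; e.g. e (Eve) has no edge into A2. Fixed point.
Eve's winning region = {g, i, l, m}.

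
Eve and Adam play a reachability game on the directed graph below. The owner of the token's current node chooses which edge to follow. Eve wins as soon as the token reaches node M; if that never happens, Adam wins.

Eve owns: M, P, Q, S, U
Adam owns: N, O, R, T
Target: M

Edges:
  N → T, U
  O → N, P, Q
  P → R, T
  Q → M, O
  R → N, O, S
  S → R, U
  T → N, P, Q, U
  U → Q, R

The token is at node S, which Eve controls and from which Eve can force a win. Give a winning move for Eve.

A0 = {M}
A1: add {Q} — Q (Eve) has Q→M.
A2: add {U} — U (Eve) has U→Q.
A3: add {S} — S (Eve) has S→U.
A4 = A3; e.g. N (Adam) can still go to T. Fixed point.
From S, successor U is in the attractor (rank 2); the other successor R is not.

U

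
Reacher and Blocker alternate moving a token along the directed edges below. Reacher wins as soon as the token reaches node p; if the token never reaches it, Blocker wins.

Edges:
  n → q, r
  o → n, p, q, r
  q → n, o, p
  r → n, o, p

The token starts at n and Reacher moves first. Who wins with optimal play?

Blocker

Track states (vertex, player-to-move).
A0 = {(p,Reacher), (p,Blocker)}
A1: add {(o,Reacher), (q,Reacher), (r,Reacher)}.
A2: add {(n,Blocker)}.
A3 = A2; e.g. (n,Reacher) stays out. (n,Reacher) never enters ⇒ Blocker avoids the target.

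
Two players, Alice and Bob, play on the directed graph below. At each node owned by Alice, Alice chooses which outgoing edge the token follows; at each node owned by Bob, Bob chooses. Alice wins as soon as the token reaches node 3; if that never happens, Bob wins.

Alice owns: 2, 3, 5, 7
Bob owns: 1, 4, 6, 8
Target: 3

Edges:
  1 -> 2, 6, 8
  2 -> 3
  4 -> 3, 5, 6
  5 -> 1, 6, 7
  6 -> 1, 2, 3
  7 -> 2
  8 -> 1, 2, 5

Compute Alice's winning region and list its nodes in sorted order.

A0 = {3}
A1: add {2} — 2 (Alice) has 2→3.
A2: add {7} — 7 (Alice) has 7→2.
A3: add {5} — 5 (Alice) has 5→7.
A4 = A3; e.g. 1 (Bob) can still go to 6. Fixed point.
Alice's winning region = {2, 3, 5, 7}.

2, 3, 5, 7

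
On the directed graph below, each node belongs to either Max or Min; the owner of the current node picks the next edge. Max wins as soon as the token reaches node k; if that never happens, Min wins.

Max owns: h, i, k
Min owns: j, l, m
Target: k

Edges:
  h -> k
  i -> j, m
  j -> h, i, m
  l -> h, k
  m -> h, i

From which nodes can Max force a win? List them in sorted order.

h, k, l

A0 = {k}
A1: add {h} — h (Max) has h→k.
A2: add {l} — l (Min): all of {h, k} already in.
A3 = A2; e.g. i (Max) has no edge into A2. Fixed point.
Max's winning region = {h, k, l}.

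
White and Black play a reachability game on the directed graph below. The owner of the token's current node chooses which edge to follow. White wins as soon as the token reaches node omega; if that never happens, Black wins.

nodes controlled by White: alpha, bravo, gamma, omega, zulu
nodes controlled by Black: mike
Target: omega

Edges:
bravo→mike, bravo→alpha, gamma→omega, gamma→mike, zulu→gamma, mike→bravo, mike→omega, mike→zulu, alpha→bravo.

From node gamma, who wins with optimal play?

A0 = {omega}
A1: add {gamma} — gamma (White) has gamma→omega.
gamma ∈ A1, so White can force the target.

White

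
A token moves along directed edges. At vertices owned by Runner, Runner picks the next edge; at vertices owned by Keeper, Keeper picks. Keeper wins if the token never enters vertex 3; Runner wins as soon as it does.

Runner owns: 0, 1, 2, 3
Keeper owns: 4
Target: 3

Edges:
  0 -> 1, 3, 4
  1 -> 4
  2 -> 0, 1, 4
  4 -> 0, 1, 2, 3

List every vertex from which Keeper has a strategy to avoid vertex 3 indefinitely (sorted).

A0 = {3}
A1: add {0} — 0 (Runner) has 0→3.
A2: add {2} — 2 (Runner) has 2→0.
A3 = A2; e.g. 1 (Runner) has no edge into A2. Fixed point.
Runner's attractor = {0, 2, 3}; Keeper avoids the target exactly from the complement.

1, 4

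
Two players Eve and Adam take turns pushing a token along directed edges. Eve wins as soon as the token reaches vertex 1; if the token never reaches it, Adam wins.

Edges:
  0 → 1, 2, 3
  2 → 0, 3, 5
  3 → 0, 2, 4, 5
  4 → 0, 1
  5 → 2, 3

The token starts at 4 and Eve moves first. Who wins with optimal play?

Eve

Track states (vertex, player-to-move).
A0 = {(1,Eve), (1,Adam)}
A1: add {(0,Eve), (4,Eve)}.
(4,Eve) ∈ A1 ⇒ Eve forces the target.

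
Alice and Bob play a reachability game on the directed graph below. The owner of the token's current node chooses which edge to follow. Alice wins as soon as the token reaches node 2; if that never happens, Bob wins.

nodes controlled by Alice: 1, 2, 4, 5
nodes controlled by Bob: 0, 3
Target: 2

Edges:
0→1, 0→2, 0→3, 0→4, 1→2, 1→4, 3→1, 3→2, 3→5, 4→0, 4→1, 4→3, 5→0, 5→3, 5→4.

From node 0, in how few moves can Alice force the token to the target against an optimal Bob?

A0 = {2}
A1: add {1} — 1 (Alice) has 1→2.
A2: add {4} — 4 (Alice) has 4→1.
A3: add {5} — 5 (Alice) has 5→4.
A4: add {3} — 3 (Bob): all of {1, 2, 5} already in.
A5: add {0} — 0 (Bob): all of {1, 2, 3, 4} already in.
A5 = all vertices. Fixed point.
0 enters the attractor at level 5, so Alice can force the target in 5 moves from there.

5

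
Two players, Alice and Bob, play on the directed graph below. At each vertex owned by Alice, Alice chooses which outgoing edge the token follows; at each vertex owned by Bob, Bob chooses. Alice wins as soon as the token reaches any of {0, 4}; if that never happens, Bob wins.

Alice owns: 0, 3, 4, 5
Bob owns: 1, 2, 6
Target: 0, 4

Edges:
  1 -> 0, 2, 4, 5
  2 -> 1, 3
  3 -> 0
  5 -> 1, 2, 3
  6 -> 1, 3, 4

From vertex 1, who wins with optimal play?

A0 = {0, 4}
A1: add {3} — 3 (Alice) has 3→0.
A2: add {5} — 5 (Alice) has 5→3.
A3 = A2; e.g. 1 (Bob) can still go to 2. Fixed point.
1 never enters the attractor, so Bob can avoid the target forever.

Bob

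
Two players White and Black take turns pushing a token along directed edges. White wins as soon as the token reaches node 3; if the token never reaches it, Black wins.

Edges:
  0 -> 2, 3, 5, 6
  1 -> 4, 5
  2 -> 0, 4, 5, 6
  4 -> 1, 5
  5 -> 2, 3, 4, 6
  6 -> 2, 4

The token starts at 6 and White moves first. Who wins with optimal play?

Black

Track states (vertex, player-to-move).
A0 = {(3,White), (3,Black)}
A1: add {(0,White), (5,White)}.
A2 = A1; e.g. (0,Black) stays out. (6,White) never enters ⇒ Black avoids the target.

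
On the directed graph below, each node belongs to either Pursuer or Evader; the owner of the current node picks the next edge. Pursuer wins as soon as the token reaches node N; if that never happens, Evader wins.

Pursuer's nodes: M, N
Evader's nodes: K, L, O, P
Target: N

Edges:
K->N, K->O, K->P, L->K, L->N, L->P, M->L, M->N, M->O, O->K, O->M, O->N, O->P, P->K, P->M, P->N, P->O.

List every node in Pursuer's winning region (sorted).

M, N

A0 = {N}
A1: add {M} — M (Pursuer) has M→N.
A2 = A1; e.g. K (Evader) can still go to O. Fixed point.
Pursuer's winning region = {M, N}.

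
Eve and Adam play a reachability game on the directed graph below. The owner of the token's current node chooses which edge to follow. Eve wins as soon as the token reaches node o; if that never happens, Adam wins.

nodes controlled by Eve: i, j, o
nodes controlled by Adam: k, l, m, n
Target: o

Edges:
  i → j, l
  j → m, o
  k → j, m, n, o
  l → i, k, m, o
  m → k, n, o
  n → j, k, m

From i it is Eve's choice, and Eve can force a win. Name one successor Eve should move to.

j

A0 = {o}
A1: add {j} — j (Eve) has j→o.
A2: add {i} — i (Eve) has i→j.
A3 = A2; e.g. k (Adam) can still go to m. Fixed point.
From i, successor j is in the attractor (rank 1); the other successor l is not.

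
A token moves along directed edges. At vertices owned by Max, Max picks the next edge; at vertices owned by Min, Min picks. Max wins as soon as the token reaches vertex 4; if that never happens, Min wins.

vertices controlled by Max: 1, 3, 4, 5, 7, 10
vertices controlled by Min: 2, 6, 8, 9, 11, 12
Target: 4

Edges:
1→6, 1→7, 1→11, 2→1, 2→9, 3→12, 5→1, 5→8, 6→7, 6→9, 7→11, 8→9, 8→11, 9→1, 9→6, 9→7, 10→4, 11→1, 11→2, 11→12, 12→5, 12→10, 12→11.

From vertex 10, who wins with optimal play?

A0 = {4}
A1: add {10} — 10 (Max) has 10→4.
A2 = A1; e.g. 1 (Max) has no edge into A1. Fixed point.
10 ∈ A1, so Max can force the target.

Max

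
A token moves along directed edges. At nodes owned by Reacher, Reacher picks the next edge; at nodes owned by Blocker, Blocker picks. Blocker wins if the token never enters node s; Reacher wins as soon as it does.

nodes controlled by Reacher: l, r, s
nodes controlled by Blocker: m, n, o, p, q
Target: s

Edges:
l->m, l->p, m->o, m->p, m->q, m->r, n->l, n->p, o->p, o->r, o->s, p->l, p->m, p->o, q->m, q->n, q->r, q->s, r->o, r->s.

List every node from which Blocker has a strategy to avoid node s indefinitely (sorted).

A0 = {s}
A1: add {r} — r (Reacher) has r→s.
A2 = A1; e.g. l (Reacher) has no edge into A1. Fixed point.
Reacher's attractor = {r, s}; Blocker avoids the target exactly from the complement.

l, m, n, o, p, q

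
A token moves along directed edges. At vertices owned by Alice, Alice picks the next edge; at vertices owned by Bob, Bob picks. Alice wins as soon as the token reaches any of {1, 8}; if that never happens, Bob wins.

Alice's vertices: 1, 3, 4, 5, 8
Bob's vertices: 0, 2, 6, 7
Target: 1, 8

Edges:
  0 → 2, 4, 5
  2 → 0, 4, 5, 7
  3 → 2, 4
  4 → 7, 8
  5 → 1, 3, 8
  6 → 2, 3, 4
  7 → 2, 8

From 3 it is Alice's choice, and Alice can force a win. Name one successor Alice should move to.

A0 = {1, 8}
A1: add {4, 5} — 4 (Alice) has 4→8; 5 (Alice) has 5→1.
A2: add {3} — 3 (Alice) has 3→4.
A3 = A2; e.g. 0 (Bob) can still go to 2. Fixed point.
From 3, successor 4 is in the attractor (rank 1); the other successor 2 is not.

4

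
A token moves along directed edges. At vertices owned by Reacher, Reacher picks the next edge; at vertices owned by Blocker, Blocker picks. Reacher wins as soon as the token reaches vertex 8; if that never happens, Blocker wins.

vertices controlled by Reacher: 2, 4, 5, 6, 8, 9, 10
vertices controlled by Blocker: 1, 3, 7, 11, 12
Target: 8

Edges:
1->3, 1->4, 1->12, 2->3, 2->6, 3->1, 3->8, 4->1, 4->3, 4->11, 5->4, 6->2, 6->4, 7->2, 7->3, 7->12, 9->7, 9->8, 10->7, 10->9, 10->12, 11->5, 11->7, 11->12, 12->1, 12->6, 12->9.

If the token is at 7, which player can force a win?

A0 = {8}
A1: add {9} — 9 (Reacher) has 9→8.
A2: add {10} — 10 (Reacher) has 10→9.
A3 = A2; e.g. 1 (Blocker) can still go to 3. Fixed point.
7 never enters the attractor, so Blocker can avoid the target forever.

Blocker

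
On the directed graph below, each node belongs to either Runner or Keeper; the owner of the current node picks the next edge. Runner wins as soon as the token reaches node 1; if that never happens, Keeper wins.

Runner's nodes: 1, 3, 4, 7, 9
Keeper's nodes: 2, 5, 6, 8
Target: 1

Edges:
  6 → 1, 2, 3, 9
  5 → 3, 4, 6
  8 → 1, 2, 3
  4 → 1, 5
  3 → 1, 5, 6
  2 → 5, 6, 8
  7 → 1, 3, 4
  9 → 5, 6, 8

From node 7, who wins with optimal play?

Runner

A0 = {1}
A1: add {3, 4, 7} — 3 (Runner) has 3→1; 4 (Runner) has 4→1; 7 (Runner) has 7→1.
A2 = A1; e.g. 2 (Keeper) can still go to 5. Fixed point.
7 ∈ A1, so Runner can force the target.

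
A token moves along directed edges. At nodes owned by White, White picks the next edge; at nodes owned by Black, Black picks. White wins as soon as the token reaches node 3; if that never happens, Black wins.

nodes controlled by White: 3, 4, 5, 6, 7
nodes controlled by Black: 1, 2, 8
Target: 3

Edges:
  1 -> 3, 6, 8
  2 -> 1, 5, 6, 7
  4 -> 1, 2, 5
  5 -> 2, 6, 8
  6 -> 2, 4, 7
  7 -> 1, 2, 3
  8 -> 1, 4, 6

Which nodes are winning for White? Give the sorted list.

3, 4, 5, 6, 7

A0 = {3}
A1: add {7} — 7 (White) has 7→3.
A2: add {6} — 6 (White) has 6→7.
A3: add {5} — 5 (White) has 5→6.
A4: add {4} — 4 (White) has 4→5.
A5 = A4; e.g. 1 (Black) can still go to 8. Fixed point.
White's winning region = {3, 4, 5, 6, 7}.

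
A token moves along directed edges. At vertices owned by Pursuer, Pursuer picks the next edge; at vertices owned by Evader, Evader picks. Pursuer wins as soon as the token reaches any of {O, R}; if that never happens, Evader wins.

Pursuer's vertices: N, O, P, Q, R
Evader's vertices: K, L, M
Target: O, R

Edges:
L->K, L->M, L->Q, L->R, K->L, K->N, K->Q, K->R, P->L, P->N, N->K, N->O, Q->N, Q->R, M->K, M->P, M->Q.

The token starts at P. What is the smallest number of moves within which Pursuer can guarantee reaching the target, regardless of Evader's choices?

2

A0 = {O, R}
A1: add {N, Q} — N (Pursuer) has N→O; Q (Pursuer) has Q→R.
A2: add {P} — P (Pursuer) has P→N.
A3 = A2; e.g. K (Evader) can still go to L. Fixed point.
P enters the attractor at level 2, so Pursuer can force the target in 2 moves from there.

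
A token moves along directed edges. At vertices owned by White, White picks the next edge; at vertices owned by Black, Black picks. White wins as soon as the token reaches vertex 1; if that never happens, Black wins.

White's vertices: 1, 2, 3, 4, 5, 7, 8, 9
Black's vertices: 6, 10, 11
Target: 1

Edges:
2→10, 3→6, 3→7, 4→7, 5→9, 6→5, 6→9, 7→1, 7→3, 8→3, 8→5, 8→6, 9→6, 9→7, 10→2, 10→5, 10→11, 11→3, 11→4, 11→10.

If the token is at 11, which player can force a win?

Black

A0 = {1}
A1: add {7} — 7 (White) has 7→1.
A2: add {3, 4, 9} — 3 (White) has 3→7; 4 (White) has 4→7; 9 (White) has 9→7.
A3: add {5, 8} — 5 (White) has 5→9; 8 (White) has 8→3.
A4: add {6} — 6 (Black): all of {5, 9} already in.
A5 = A4; e.g. 2 (White) has no edge into A4. Fixed point.
11 never enters the attractor, so Black can avoid the target forever.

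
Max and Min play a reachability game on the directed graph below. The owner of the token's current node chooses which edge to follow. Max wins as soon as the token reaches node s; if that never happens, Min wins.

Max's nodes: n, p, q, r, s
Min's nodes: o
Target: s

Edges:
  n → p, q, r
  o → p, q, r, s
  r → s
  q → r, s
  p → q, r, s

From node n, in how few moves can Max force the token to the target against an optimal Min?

A0 = {s}
A1: add {p, q, r} — p (Max) has p→s; q (Max) has q→s; r (Max) has r→s.
A2: add {n, o} — n (Max) has n→p; o (Min): all of {p, q, r, s} already in.
A2 = all vertices. Fixed point.
n enters the attractor at level 2, so Max can force the target in 2 moves from there.

2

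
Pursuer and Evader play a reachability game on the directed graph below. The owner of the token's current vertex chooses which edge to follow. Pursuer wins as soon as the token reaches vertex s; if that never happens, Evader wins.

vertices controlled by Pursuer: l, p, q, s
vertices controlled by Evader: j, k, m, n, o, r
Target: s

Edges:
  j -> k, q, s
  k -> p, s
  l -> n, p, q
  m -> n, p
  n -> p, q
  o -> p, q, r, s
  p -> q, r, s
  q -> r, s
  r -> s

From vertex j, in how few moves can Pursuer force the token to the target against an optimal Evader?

3

A0 = {s}
A1: add {p, q, r} — p (Pursuer) has p→s; q (Pursuer) has q→s; r (Evader): all of {s} already in.
A2: add {k, l, n, o} — k (Evader): all of {p, s} already in; l (Pursuer) has l→p; n (Evader): all of {p, q} already in; o (Evader): all of {p, q, r, s} already in.
A3: add {j, m} — j (Evader): all of {k, q, s} already in; m (Evader): all of {n, p} already in.
A3 = all vertices. Fixed point.
j enters the attractor at level 3, so Pursuer can force the target in 3 moves from there.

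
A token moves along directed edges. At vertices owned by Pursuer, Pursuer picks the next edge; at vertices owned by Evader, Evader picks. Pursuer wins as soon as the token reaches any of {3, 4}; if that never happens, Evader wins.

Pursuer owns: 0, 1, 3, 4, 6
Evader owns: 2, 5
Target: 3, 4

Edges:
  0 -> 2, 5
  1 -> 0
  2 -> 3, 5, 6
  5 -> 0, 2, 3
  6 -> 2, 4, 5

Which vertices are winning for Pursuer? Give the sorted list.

3, 4, 6

A0 = {3, 4}
A1: add {6} — 6 (Pursuer) has 6→4.
A2 = A1; e.g. 0 (Pursuer) has no edge into A1. Fixed point.
Pursuer's winning region = {3, 4, 6}.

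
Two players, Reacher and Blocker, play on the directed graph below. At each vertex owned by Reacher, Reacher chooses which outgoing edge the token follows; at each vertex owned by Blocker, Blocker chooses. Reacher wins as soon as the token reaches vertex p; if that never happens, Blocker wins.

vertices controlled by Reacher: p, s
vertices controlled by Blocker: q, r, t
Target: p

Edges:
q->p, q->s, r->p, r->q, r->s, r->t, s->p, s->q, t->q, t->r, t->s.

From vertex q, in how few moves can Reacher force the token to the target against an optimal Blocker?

2

A0 = {p}
A1: add {s} — s (Reacher) has s→p.
A2: add {q} — q (Blocker): all of {p, s} already in.
A3 = A2; e.g. r (Blocker) can still go to t. Fixed point.
q enters the attractor at level 2, so Reacher can force the target in 2 moves from there.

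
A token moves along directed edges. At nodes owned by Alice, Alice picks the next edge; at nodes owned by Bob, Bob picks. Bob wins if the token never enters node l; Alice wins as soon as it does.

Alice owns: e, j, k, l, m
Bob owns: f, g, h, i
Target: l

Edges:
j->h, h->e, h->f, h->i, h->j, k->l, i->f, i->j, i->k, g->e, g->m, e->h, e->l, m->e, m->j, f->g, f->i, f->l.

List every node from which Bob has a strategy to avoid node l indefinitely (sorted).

f, h, i, j

A0 = {l}
A1: add {e, k} — e (Alice) has e→l; k (Alice) has k→l.
A2: add {m} — m (Alice) has m→e.
A3: add {g} — g (Bob): all of {e, m} already in.
A4 = A3; e.g. f (Bob) can still go to i. Fixed point.
Alice's attractor = {e, g, k, l, m}; Bob avoids the target exactly from the complement.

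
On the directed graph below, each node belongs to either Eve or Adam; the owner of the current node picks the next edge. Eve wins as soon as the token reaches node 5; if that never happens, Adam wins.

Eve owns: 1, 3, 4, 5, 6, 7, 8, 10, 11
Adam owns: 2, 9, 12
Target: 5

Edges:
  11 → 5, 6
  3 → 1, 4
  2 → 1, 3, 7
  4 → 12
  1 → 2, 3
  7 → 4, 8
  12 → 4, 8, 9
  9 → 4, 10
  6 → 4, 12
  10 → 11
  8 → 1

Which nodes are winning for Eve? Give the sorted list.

5, 10, 11

A0 = {5}
A1: add {11} — 11 (Eve) has 11→5.
A2: add {10} — 10 (Eve) has 10→11.
A3 = A2; e.g. 1 (Eve) has no edge into A2. Fixed point.
Eve's winning region = {5, 10, 11}.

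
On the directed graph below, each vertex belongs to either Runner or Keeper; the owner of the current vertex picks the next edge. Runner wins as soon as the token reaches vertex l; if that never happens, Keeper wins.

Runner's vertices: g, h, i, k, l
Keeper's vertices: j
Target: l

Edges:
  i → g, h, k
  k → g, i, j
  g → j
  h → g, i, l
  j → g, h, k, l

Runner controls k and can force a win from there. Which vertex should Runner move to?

i

A0 = {l}
A1: add {h} — h (Runner) has h→l.
A2: add {i} — i (Runner) has i→h.
A3: add {k} — k (Runner) has k→i.
A4 = A3; e.g. g (Runner) has no edge into A3. Fixed point.
From k, successor i is in the attractor (rank 2); the other successors g, j are not.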